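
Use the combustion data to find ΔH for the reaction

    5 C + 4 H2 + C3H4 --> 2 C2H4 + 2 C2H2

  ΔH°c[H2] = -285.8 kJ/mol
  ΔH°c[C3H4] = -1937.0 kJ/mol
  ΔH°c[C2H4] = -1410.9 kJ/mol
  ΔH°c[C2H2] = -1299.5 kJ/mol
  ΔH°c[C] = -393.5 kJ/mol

Using ΔH = Σ nΔHc°(reactants) − Σ nΔHc°(products):
= [5·(-393.5) + 4·(-285.8) + 1·(-1937.0)] − [2·(-1410.9) + 2·(-1299.5)]
= 373.1 kJ/mol

ΔH = 373.1 kJ/mol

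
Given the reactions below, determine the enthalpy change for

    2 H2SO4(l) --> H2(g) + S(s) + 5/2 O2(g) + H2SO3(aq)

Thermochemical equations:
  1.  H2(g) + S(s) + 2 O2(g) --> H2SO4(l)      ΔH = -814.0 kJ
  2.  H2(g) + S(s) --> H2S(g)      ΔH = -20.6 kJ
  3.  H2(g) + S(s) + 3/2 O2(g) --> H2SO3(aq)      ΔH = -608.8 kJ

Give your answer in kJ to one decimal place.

ΔH = 1019.2 kJ

eq. 1 reversed and × 2: (-2)·(-814.0) = +1628.0 kJ
eq. 2: not needed.
eq. 3 as written: -608.8 kJ
Since enthalpy is a state function, ΔH = (+1628.0) + (-608.8) = 1019.2 kJ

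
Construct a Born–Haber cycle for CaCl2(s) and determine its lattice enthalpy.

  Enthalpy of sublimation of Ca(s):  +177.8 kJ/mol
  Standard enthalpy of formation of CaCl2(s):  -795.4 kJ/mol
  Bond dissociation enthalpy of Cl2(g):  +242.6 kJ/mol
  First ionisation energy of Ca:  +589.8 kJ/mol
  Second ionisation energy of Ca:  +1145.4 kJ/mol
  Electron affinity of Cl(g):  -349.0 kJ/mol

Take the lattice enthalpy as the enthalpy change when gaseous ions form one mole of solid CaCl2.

ΔHf° = 1·ΔHsub + 1·(ΣIE) + 1·D(Cl2) + 2·EA + U
-795.4 = 1·(+177.8) + 1·(+1735.2) + 1·(+242.6) + 2·(-349.0) + U
U = -795.4 − (+1457.6) = -2253.0 kJ/mol

U = -2253.0 kJ/mol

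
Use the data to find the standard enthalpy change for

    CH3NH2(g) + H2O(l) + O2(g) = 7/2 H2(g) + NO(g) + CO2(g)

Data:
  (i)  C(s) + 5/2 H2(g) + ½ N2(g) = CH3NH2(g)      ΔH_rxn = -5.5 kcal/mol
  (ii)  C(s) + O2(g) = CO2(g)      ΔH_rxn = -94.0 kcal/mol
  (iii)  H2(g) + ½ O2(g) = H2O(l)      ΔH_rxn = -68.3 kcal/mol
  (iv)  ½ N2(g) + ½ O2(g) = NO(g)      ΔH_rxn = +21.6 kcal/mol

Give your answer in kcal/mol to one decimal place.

(i) reversed (reverse to put CH3NH2(g) on the reactant side): +5.5 kcal/mol
(ii) as written (CO2(g) already on the product side): -94.0 kcal/mol
(iii) reversed (reverse to put H2O(l) on the reactant side): +68.3 kcal/mol
(iv) as written (NO(g) already on the product side): +21.6 kcal/mol
Since enthalpy is a state function, ΔH_rxn = (-1)·(-5.5) + (1)·(-94.0) + (-1)·(-68.3) + (1)·(+21.6) = 1.4 kcal/mol

ΔH_rxn = 1.4 kcal/mol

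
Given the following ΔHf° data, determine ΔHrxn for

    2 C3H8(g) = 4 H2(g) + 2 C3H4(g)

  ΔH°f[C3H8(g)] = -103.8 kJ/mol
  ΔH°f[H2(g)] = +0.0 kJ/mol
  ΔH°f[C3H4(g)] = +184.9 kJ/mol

ΔHrxn = 577.4 kJ/mol

ΔH°rxn = Σ nΔHf°(products) − Σ nΔHf°(reactants).
Products: 4·(+0.0) + 2·(+184.9) = +369.8
Reactants: 2·(-103.8) = -207.6
ΔHrxn = (+369.8) − (-207.6) = 577.4 kJ/mol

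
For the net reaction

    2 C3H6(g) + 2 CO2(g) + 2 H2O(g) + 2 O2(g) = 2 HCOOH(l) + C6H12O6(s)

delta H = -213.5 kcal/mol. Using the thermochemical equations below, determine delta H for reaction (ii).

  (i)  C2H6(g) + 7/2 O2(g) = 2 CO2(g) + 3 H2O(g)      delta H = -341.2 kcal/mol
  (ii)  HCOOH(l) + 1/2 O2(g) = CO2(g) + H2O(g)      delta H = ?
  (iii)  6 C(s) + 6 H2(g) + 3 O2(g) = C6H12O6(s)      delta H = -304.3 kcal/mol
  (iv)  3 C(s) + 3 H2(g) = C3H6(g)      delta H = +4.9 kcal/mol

(i): not needed.
(ii) reversed and × 2: contributes −2·x
(iii) as written: -304.3 kcal/mol
(iv) reversed and × 2: (-2)·(+4.9) = -9.8 kcal/mol
-213.5 = (-304.3) + (-9.8) − 2·x
x = (-213.5 − (-314.1)) / (-2) = -50.3 kcal/mol

delta H = -50.3 kcal/mol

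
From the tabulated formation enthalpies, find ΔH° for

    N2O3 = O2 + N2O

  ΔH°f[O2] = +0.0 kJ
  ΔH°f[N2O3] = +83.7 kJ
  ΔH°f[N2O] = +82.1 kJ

Products: 1·(+0.0) + 1·(+82.1) = +82.1
Reactants: 1·(+83.7) = +83.7
ΔH° = (+82.1) − (+83.7) = -1.6 kJ

ΔH° = -1.6 kJ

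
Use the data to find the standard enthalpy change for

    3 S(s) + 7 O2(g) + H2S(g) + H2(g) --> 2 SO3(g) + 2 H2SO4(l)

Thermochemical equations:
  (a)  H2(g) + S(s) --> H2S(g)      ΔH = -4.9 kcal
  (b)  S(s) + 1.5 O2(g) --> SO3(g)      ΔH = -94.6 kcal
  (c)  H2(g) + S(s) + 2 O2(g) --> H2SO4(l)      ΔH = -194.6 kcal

ΔH = -573.5 kcal

(a) reversed (H2S(g) must end up as a reactant): +4.9 kcal
(b) × 2 (scale by 2 for the 2 SO3(g)): (2)·(-94.6) = -189.2 kcal
(c) × 2 (scale by 2 for the 2 H2SO4(l)): (2)·(-194.6) = -389.2 kcal
ΔH = (-1)·(-4.9) + (2)·(-94.6) + (2)·(-194.6) = -573.5 kcal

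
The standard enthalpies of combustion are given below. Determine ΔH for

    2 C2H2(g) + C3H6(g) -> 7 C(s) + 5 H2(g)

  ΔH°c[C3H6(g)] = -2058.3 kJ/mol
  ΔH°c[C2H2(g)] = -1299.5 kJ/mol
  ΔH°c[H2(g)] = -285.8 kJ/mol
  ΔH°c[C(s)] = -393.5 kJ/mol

ΔH = -473.8 kJ/mol

Using ΔH = Σ nΔHc°(reactants) − Σ nΔHc°(products):
= [2·(-1299.5) + 1·(-2058.3)] − [7·(-393.5) + 5·(-285.8)]
= -473.8 kJ/mol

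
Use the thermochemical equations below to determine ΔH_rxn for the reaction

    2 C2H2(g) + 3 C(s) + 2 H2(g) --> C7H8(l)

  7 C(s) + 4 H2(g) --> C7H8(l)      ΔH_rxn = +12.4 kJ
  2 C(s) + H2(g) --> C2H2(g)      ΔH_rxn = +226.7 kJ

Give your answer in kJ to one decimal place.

equation 1 as written: +12.4 kJ
equation 2 reversed and × 2: (-2)·(+226.7) = -453.4 kJ
Combining the equations, ΔH_rxn = (+12.4) + (-453.4) = -441.0 kJ

ΔH_rxn = -441.0 kJ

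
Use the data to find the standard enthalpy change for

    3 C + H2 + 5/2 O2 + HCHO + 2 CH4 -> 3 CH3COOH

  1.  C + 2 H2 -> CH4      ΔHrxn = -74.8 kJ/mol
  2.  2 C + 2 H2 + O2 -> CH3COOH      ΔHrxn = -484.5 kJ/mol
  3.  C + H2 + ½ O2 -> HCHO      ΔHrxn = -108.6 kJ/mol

eq. 1 reversed and × 2: (-2)·(-74.8) = +149.6 kJ/mol
eq. 2 × 3: (3)·(-484.5) = -1453.5 kJ/mol
eq. 3 reversed: +108.6 kJ/mol
ΔHrxn = (-2)·(-74.8) + (3)·(-484.5) + (-1)·(-108.6) = -1195.3 kJ/mol

ΔHrxn = -1195.3 kJ/mol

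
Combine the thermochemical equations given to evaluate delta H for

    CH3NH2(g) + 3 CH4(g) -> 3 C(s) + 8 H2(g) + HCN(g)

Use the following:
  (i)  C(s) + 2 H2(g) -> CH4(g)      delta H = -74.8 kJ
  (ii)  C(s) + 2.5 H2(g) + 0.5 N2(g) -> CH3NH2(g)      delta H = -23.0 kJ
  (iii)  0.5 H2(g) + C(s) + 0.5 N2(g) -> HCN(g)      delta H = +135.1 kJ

(i) reversed and × 3 (reverse to put CH4(g) on the reactant side; scale by 3 for the 3 CH4(g)): (-3)·(-74.8) = +224.4 kJ
(ii) reversed (reverse to put CH3NH2(g) on the reactant side): +23.0 kJ
(iii) as written (HCN(g) already on the product side): +135.1 kJ
Since enthalpy is a state function, delta H = (+224.4) + (+23.0) + (+135.1) = 382.5 kJ

delta H = 382.5 kJ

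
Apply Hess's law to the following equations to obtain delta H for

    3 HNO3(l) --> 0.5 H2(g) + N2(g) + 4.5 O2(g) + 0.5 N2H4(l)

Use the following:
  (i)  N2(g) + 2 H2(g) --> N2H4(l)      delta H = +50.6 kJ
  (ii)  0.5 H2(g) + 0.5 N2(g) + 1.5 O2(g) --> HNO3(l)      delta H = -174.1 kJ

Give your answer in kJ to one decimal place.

delta H = 547.6 kJ

(i) × 1/2: (1/2)·(+50.6) = +25.3 kJ
(ii) reversed and × 3: (-3)·(-174.1) = +522.3 kJ
Summing the manipulated equations, delta H = (+25.3) + (+522.3) = 547.6 kJ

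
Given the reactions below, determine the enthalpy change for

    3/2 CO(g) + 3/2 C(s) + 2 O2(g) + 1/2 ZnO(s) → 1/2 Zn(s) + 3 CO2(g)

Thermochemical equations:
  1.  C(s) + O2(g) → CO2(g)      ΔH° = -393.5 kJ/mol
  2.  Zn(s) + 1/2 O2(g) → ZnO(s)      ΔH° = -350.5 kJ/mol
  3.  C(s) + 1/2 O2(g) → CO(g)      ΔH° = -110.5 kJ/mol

eq. 1 × 3: (3)·(-393.5) = -1180.5 kJ/mol
eq. 2 reversed and × 1/2: (-1/2)·(-350.5) = +175.25 kJ/mol
eq. 3 reversed and × 3/2: (-3/2)·(-110.5) = +165.75 kJ/mol
Combining the equations, ΔH° = (-1180.5) + (+175.25) + (+165.75) = -839.5 kJ/mol

ΔH° = -839.5 kJ/mol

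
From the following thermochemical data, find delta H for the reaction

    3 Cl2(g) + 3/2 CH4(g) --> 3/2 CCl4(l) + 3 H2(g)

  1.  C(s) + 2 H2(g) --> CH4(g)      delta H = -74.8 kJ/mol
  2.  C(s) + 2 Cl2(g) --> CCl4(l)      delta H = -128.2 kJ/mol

eq. 1 reversed and × 3/2 (CH4(g) must end up as a reactant; ×3/2 to match 3/2 CH4(g) in the target): (-3/2)·(-74.8) = +112.2 kJ/mol
eq. 2 × 3/2 (scale by 3/2 for the 3/2 CCl4(l)): (3/2)·(-128.2) = -192.3 kJ/mol
Since enthalpy is a state function, delta H = (+112.2) + (-192.3) = -80.1 kJ/mol

delta H = -80.1 kJ/mol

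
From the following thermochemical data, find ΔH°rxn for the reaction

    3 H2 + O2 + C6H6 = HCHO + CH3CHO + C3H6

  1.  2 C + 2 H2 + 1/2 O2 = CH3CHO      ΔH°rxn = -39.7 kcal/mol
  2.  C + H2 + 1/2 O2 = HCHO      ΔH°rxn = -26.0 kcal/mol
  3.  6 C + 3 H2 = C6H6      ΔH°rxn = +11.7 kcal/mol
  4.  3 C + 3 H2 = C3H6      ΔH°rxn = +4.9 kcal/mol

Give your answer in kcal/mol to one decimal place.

ΔH°rxn = -72.5 kcal/mol

eq. 1 as written: -39.7 kcal/mol
eq. 2 as written: -26.0 kcal/mol
eq. 3 reversed: -11.7 kcal/mol
eq. 4 as written: +4.9 kcal/mol
Since enthalpy is a state function, ΔH°rxn = (1)·(-39.7) + (1)·(-26.0) + (-1)·(+11.7) + (1)·(+4.9) = -72.5 kcal/mol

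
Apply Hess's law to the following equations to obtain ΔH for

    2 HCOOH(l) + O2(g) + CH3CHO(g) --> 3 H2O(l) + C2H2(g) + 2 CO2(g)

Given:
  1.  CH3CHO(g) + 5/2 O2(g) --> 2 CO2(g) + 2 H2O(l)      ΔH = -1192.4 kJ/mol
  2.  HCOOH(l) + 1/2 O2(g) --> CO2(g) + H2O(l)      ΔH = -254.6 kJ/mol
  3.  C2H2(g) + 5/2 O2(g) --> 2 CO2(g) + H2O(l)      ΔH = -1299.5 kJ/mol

eq. 1 as written: -1192.4 kJ/mol
eq. 2 × 2: (2)·(-254.6) = -509.2 kJ/mol
eq. 3 reversed: +1299.5 kJ/mol
By Hess's law, ΔH = (1)·(-1192.4) + (2)·(-254.6) + (-1)·(-1299.5) = -402.1 kJ/mol

ΔH = -402.1 kJ/mol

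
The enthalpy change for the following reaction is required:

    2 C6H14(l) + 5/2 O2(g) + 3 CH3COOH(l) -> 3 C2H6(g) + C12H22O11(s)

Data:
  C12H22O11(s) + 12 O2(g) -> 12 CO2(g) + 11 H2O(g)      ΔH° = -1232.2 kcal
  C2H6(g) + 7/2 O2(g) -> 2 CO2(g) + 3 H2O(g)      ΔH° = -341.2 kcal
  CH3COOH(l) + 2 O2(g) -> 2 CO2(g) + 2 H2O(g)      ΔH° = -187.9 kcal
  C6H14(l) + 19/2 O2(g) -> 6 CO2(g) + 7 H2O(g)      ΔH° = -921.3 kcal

equation 1 reversed (reverse to put C12H22O11(s) on the product side): +1232.2 kcal
equation 2 reversed and × 3 (C2H6(g) must end up as a product; ×3 to match 3 C2H6(g) in the target): (-3)·(-341.2) = +1023.6 kcal
equation 3 × 3 (×3 to match 3 CH3COOH(l) in the target): (3)·(-187.9) = -563.7 kcal
equation 4 × 2 (scale by 2 for the 2 C6H14(l)): (2)·(-921.3) = -1842.6 kcal
By Hess's law, ΔH° = (-1)·(-1232.2) + (-3)·(-341.2) + (3)·(-187.9) + (2)·(-921.3) = -150.5 kcal

ΔH° = -150.5 kcal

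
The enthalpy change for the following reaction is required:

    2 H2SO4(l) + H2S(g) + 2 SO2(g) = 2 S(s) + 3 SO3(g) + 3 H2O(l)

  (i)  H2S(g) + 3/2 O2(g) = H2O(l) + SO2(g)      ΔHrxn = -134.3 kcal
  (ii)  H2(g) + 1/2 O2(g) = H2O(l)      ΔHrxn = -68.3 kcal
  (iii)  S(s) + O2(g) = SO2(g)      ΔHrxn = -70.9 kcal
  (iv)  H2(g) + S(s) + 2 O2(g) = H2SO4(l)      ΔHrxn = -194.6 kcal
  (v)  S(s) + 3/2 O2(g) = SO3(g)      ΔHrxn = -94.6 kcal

ΔHrxn = 47.2 kcal

(i) as written: -134.3 kcal
(ii) × 2: (2)·(-68.3) = -136.6 kcal
(iii) reversed and × 3: (-3)·(-70.9) = +212.7 kcal
(iv) reversed and × 2: (-2)·(-194.6) = +389.2 kcal
(v) × 3: (3)·(-94.6) = -283.8 kcal
Summing the manipulated equations, ΔHrxn = (1)·(-134.3) + (2)·(-68.3) + (-3)·(-70.9) + (-2)·(-194.6) + (3)·(-94.6) = 47.2 kcal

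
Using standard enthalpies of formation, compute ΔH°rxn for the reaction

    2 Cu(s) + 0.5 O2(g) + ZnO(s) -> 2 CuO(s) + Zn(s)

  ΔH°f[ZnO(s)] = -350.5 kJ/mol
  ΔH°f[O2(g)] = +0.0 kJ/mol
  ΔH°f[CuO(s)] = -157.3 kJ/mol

ΔH°rxn = 35.9 kJ/mol

Products: 2·(-157.3) + 1·(+0.0) = -314.6
Reactants: 2·(+0.0) + 1/2·(+0.0) + 1·(-350.5) = -350.5
ΔH°rxn = (-314.6) − (-350.5) = 35.9 kJ/mol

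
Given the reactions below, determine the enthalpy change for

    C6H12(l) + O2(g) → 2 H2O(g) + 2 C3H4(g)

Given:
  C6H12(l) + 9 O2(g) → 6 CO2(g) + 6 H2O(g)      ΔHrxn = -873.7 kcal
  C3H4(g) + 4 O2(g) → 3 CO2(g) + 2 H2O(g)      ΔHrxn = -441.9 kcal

ΔHrxn = 10.1 kcal

equation 1 as written (C6H12(l) already on the reactant side): -873.7 kcal
equation 2 reversed and × 2 (reverse to put C3H4(g) on the product side; scale by 2 for the 2 C3H4(g)): (-2)·(-441.9) = +883.8 kcal
ΔHrxn = (1)·(-873.7) + (-2)·(-441.9) = 10.1 kcal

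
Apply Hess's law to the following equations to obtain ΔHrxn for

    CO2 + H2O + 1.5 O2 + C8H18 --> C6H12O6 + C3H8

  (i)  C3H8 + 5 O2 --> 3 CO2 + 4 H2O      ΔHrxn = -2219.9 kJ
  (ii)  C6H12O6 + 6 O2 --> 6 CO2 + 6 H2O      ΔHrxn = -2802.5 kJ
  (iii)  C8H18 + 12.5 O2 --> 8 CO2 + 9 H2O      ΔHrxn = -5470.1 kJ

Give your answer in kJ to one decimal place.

ΔHrxn = -447.7 kJ

(i) reversed: +2219.9 kJ
(ii) reversed: +2802.5 kJ
(iii) as written: -5470.1 kJ
ΔHrxn = (+2219.9) + (+2802.5) + (-5470.1) = -447.7 kJ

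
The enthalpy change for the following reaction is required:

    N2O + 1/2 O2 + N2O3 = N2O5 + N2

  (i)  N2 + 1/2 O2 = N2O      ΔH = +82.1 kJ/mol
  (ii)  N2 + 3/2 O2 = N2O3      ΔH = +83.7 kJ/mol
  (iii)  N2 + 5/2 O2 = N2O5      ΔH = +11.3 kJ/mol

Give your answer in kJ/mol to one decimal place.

(i) reversed (reverse to put N2O on the reactant side): -82.1 kJ/mol
(ii) reversed (N2O3 must end up as a reactant): -83.7 kJ/mol
(iii) as written (N2O5 already on the product side): +11.3 kJ/mol
Combining the equations, ΔH = (-82.1) + (-83.7) + (+11.3) = -154.5 kJ/mol

ΔH = -154.5 kJ/mol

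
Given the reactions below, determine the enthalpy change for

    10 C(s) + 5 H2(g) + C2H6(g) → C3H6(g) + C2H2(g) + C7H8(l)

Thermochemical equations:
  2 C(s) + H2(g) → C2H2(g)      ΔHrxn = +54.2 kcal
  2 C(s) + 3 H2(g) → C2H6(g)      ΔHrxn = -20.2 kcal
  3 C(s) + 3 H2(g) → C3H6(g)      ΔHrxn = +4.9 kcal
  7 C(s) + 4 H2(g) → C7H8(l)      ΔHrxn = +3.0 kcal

equation 1 as written: +54.2 kcal
equation 2 reversed: +20.2 kcal
equation 3 as written: +4.9 kcal
equation 4 as written: +3.0 kcal
By Hess's law, ΔHrxn = (+54.2) + (+20.2) + (+4.9) + (+3.0) = 82.3 kcal

ΔHrxn = 82.3 kcal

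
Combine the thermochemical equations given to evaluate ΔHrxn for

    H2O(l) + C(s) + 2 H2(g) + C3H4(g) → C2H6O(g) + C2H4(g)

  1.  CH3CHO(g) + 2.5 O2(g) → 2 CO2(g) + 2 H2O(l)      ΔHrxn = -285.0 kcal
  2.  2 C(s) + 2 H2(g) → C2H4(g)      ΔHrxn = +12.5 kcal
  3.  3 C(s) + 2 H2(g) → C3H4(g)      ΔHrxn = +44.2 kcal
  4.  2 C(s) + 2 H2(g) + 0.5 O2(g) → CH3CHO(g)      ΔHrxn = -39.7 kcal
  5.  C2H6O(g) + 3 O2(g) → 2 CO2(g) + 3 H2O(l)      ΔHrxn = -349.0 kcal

ΔHrxn = -7.4 kcal

eq. 1 as written: -285.0 kcal
eq. 2 as written: +12.5 kcal
eq. 3 reversed: -44.2 kcal
eq. 4 as written: -39.7 kcal
eq. 5 reversed: +349.0 kcal
By Hess's law, ΔHrxn = (-285.0) + (+12.5) + (-44.2) + (-39.7) + (+349.0) = -7.4 kcal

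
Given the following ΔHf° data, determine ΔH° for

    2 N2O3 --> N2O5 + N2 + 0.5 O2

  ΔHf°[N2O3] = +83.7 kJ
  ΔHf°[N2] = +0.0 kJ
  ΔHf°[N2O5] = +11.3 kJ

ΔH° = -156.1 kJ

Products: 1·(+11.3) + 1·(+0.0) + 1/2·(+0.0) = +11.3
Reactants: 2·(+83.7) = +167.4
ΔH° = (+11.3) − (+167.4) = -156.1 kJ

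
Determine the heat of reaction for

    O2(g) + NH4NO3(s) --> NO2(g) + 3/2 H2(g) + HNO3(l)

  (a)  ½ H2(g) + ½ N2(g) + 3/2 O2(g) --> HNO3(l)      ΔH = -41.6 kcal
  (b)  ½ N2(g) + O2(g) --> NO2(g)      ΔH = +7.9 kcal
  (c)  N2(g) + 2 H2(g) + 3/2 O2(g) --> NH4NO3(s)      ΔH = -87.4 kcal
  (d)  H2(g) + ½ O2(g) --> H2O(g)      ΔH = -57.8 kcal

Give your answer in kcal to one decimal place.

(a) as written (HNO3(l) already on the product side): -41.6 kcal
(b) as written (NO2(g) already on the product side): +7.9 kcal
(c) reversed (NH4NO3(s) must end up as a reactant): +87.4 kcal
(d): not needed (H2O(g) appears nowhere else).
ΔH = (1)·(-41.6) + (1)·(+7.9) + (-1)·(-87.4) = 53.7 kcal

ΔH = 53.7 kcal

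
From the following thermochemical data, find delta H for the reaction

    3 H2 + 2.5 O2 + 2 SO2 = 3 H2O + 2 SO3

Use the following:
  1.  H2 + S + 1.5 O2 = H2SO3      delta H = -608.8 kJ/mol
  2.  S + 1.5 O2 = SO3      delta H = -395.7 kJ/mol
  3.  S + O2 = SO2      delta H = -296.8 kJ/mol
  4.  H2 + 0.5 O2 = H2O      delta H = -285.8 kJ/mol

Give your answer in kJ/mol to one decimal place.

delta H = -1055.2 kJ/mol

eq. 1: not needed.
eq. 2 × 2: (2)·(-395.7) = -791.4 kJ/mol
eq. 3 reversed and × 2: (-2)·(-296.8) = +593.6 kJ/mol
eq. 4 × 3: (3)·(-285.8) = -857.4 kJ/mol
delta H = (-791.4) + (+593.6) + (-857.4) = -1055.2 kJ/mol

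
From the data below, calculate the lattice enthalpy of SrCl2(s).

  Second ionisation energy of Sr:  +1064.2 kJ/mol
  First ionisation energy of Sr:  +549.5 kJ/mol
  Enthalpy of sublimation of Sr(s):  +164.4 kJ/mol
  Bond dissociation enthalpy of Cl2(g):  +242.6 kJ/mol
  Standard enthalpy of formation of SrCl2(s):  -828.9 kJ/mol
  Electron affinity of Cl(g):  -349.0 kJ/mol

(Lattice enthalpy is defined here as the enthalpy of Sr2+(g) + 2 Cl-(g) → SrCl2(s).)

U = -2151.6 kJ/mol

ΔHf° = 1·ΔHsub + 1·(ΣIE) + 1·D(Cl2) + 2·EA + U
-828.9 = 1·(+164.4) + 1·(+1613.7) + 1·(+242.6) + 2·(-349.0) + U
U = -828.9 − (+1322.7) = -2151.6 kJ/mol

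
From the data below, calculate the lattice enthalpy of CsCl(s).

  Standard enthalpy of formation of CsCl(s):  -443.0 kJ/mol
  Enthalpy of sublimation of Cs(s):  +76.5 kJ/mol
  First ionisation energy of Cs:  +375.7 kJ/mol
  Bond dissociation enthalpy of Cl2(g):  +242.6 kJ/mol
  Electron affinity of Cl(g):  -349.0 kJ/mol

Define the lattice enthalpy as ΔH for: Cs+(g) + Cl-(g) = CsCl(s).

ΔHf° = 1·ΔHsub + 1·(ΣIE) + 1/2·D(Cl2) + 1·EA + U
-443.0 = 1·(+76.5) + 1·(+375.7) + 1/2·(+242.6) + 1·(-349.0) + U
U = -443.0 − (+224.5) = -667.5 kJ/mol

U = -667.5 kJ/mol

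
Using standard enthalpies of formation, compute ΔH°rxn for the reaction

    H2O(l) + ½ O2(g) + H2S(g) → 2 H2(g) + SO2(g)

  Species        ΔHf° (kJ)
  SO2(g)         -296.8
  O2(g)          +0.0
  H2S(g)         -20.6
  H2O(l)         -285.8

Products: 2·(+0.0) + 1·(-296.8) = -296.8
Reactants: 1·(-285.8) + 1/2·(+0.0) + 1·(-20.6) = -306.4
ΔH°rxn = (-296.8) − (-306.4) = 9.6 kJ

ΔH°rxn = 9.6 kJ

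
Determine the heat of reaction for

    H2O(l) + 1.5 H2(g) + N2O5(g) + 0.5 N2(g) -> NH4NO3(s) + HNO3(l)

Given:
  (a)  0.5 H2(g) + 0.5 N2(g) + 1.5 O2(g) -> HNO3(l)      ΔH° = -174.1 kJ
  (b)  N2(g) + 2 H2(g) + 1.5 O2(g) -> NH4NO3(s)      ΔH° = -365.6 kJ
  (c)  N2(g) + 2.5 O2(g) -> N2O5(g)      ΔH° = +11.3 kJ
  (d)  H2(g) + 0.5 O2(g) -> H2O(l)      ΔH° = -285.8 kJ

ΔH° = -265.2 kJ

(a) as written (HNO3(l) already on the product side): -174.1 kJ
(b) as written (NH4NO3(s) already on the product side): -365.6 kJ
(c) reversed (N2O5(g) must end up as a reactant): -11.3 kJ
(d) reversed (H2O(l) must end up as a reactant): +285.8 kJ
Combining the equations, ΔH° = (-174.1) + (-365.6) + (-11.3) + (+285.8) = -265.2 kJ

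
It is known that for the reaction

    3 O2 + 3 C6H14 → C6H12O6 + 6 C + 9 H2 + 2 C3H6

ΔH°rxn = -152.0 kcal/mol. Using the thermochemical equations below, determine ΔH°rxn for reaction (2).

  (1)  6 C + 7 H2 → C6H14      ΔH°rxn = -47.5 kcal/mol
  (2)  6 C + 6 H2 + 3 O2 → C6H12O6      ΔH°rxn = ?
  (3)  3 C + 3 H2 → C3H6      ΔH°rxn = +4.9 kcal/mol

ΔH°rxn = -304.3 kcal/mol

(1) reversed and × 3: (-3)·(-47.5) = +142.5 kcal/mol
(2) as written: contributes x
(3) × 2: (2)·(+4.9) = +9.8 kcal/mol
-152.0 = (+142.5) + (+9.8) + x
x = (-152.0 − (+152.3)) / (1) = -304.3 kcal/mol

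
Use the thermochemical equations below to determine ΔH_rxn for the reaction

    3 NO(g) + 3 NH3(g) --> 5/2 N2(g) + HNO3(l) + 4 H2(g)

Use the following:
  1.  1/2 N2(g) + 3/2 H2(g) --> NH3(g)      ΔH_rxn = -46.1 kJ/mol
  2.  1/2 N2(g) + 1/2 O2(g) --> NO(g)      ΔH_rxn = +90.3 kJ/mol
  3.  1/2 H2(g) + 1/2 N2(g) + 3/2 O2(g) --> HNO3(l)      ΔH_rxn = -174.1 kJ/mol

eq. 1 reversed and × 3 (NH3(g) must end up as a reactant; ×3 to match 3 NH3(g) in the target): (-3)·(-46.1) = +138.3 kJ/mol
eq. 2 reversed and × 3 (reverse to put NO(g) on the reactant side; scale by 3 for the 3 NO(g)): (-3)·(+90.3) = -270.9 kJ/mol
eq. 3 as written (HNO3(l) already on the product side): -174.1 kJ/mol
ΔH_rxn = (+138.3) + (-270.9) + (-174.1) = -306.7 kJ/mol

ΔH_rxn = -306.7 kJ/mol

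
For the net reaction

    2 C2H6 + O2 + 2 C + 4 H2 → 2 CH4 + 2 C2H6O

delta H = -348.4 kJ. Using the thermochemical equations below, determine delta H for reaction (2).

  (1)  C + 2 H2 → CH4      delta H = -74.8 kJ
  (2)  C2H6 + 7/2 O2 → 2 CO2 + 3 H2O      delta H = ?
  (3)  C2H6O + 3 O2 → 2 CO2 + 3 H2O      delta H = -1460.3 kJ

(1) × 2 (×2 to match 2 CH4 in the target): (2)·(-74.8) = -149.6 kJ
(2) × 2 (×2 to match 2 C2H6 in the target): contributes 2·x
(3) reversed and × 2 (C2H6O must end up as a product; scale by 2 for the 2 C2H6O): (-2)·(-1460.3) = +2920.6 kJ
-348.4 = (-149.6) + (+2920.6) + 2·x
x = (-348.4 − (+2771.0)) / (2) = -1559.7 kJ

delta H = -1559.7 kJ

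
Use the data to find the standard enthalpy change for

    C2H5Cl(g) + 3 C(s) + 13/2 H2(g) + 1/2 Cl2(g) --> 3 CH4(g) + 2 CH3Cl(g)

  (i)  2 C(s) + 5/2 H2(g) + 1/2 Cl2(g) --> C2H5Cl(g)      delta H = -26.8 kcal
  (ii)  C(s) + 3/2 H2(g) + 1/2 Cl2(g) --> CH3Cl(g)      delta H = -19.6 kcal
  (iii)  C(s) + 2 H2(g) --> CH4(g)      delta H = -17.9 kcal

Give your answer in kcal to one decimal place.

delta H = -66.1 kcal

(i) reversed (C2H5Cl(g) must end up as a reactant): +26.8 kcal
(ii) × 2 (×2 to match 2 CH3Cl(g) in the target): (2)·(-19.6) = -39.2 kcal
(iii) × 3 (×3 to match 3 CH4(g) in the target): (3)·(-17.9) = -53.7 kcal
delta H = (+26.8) + (-39.2) + (-53.7) = -66.1 kcal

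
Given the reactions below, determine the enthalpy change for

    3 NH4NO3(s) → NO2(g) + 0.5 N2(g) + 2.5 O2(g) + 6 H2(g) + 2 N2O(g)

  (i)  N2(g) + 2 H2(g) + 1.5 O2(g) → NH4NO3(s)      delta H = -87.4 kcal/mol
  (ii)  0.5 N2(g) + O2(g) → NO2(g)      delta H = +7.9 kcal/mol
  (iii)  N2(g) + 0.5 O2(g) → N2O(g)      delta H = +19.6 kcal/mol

delta H = 309.3 kcal/mol

(i) reversed and × 3 (reverse to put NH4NO3(s) on the reactant side; scale by 3 for the 3 NH4NO3(s)): (-3)·(-87.4) = +262.2 kcal/mol
(ii) as written (NO2(g) already on the product side): +7.9 kcal/mol
(iii) × 2 (×2 to match 2 N2O(g) in the target): (2)·(+19.6) = +39.2 kcal/mol
Combining the equations, delta H = (-3)·(-87.4) + (1)·(+7.9) + (2)·(+19.6) = 309.3 kcal/mol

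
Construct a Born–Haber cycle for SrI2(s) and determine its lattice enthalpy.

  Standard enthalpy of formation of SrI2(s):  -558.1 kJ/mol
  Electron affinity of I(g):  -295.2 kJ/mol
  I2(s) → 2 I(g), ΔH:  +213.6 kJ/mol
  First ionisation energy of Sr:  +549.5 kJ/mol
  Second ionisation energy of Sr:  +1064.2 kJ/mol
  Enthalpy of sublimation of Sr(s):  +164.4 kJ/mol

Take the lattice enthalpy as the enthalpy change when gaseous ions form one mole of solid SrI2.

U = -1959.4 kJ/mol

ΔHf° = 1·ΔHsub + 1·(ΣIE) + 1·D(I2) + 2·EA + U
-558.1 = 1·(+164.4) + 1·(+1613.7) + 1·(+213.6) + 2·(-295.2) + U
U = -558.1 − (+1401.3) = -1959.4 kJ/mol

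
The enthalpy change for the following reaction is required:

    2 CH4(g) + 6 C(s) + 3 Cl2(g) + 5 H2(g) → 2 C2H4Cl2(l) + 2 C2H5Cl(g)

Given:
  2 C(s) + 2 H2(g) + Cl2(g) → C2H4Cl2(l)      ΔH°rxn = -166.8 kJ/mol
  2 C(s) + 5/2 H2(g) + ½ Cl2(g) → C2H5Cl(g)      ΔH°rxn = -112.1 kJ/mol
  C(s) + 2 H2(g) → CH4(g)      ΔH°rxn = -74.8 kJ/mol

ΔH°rxn = -408.2 kJ/mol

equation 1 × 2: (2)·(-166.8) = -333.6 kJ/mol
equation 2 × 2: (2)·(-112.1) = -224.2 kJ/mol
equation 3 reversed and × 2: (-2)·(-74.8) = +149.6 kJ/mol
ΔH°rxn = (2)·(-166.8) + (2)·(-112.1) + (-2)·(-74.8) = -408.2 kJ/mol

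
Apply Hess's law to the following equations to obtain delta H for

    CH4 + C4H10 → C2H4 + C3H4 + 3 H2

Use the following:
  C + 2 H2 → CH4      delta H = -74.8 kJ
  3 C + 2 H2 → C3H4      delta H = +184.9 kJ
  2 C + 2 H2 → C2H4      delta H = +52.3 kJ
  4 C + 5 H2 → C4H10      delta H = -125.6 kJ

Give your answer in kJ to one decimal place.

equation 1 reversed (CH4 must end up as a reactant): +74.8 kJ
equation 2 as written (C3H4 already on the product side): +184.9 kJ
equation 3 as written (C2H4 already on the product side): +52.3 kJ
equation 4 reversed (reverse to put C4H10 on the reactant side): +125.6 kJ
delta H = (+74.8) + (+184.9) + (+52.3) + (+125.6) = 437.6 kJ

delta H = 437.6 kJ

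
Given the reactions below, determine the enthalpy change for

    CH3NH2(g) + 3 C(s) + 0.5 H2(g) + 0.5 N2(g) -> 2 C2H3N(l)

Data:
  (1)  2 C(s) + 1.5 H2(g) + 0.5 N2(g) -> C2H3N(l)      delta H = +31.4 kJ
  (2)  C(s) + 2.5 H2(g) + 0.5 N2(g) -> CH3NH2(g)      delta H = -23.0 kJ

delta H = 85.8 kJ

(1) × 2 (scale by 2 for the 2 C2H3N(l)): (2)·(+31.4) = +62.8 kJ
(2) reversed (reverse to put CH3NH2(g) on the reactant side): +23.0 kJ
By Hess's law, delta H = (2)·(+31.4) + (-1)·(-23.0) = 85.8 kJ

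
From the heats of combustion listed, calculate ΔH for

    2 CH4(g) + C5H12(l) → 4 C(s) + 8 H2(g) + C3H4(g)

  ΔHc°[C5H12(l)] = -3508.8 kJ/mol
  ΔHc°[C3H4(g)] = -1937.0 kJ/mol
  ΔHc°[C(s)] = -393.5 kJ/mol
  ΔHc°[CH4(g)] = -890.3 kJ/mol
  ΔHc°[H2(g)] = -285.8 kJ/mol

ΔH = 508.0 kJ/mol

With combustion enthalpies, reactants minus products:
= [2·(-890.3) + 1·(-3508.8)] − [4·(-393.5) + 8·(-285.8) + 1·(-1937.0)]
= 508.0 kJ/mol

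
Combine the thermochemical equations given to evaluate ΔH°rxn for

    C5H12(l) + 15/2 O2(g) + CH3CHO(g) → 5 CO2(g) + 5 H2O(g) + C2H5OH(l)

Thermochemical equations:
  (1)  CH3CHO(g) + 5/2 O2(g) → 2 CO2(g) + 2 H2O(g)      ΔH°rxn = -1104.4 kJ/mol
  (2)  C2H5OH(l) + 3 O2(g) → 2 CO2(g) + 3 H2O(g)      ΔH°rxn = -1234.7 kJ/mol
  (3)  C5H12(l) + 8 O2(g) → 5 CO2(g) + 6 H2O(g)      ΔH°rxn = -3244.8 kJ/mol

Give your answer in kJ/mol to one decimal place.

ΔH°rxn = -3114.5 kJ/mol

(1) as written: -1104.4 kJ/mol
(2) reversed: +1234.7 kJ/mol
(3) as written: -3244.8 kJ/mol
ΔH°rxn = (1)·(-1104.4) + (-1)·(-1234.7) + (1)·(-3244.8) = -3114.5 kJ/mol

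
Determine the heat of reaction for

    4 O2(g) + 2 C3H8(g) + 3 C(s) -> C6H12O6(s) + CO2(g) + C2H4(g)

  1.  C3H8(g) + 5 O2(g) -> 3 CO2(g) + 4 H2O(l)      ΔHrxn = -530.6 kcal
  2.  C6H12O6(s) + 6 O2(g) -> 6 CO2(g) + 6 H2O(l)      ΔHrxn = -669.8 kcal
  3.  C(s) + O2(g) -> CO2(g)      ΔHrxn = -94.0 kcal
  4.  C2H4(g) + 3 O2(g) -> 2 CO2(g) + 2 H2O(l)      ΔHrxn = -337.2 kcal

eq. 1 × 2: (2)·(-530.6) = -1061.2 kcal
eq. 2 reversed: +669.8 kcal
eq. 3 × 3: (3)·(-94.0) = -282.0 kcal
eq. 4 reversed: +337.2 kcal
ΔHrxn = (-1061.2) + (+669.8) + (-282.0) + (+337.2) = -336.2 kcal

ΔHrxn = -336.2 kcal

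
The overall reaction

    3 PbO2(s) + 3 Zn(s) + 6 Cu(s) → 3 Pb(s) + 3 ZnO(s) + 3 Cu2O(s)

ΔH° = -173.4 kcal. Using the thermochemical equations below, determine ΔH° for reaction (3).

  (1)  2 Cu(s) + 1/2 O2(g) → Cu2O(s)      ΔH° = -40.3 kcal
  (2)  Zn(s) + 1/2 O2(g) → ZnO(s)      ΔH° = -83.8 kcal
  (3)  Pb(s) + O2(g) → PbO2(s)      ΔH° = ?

ΔH° = -66.3 kcal

(1) × 3: (3)·(-40.3) = -120.9 kcal
(2) × 3: (3)·(-83.8) = -251.4 kcal
(3) reversed and × 3: contributes −3·x
-173.4 = (-120.9) + (-251.4) − 3·x
x = (-173.4 − (-372.3)) / (-3) = -66.3 kcal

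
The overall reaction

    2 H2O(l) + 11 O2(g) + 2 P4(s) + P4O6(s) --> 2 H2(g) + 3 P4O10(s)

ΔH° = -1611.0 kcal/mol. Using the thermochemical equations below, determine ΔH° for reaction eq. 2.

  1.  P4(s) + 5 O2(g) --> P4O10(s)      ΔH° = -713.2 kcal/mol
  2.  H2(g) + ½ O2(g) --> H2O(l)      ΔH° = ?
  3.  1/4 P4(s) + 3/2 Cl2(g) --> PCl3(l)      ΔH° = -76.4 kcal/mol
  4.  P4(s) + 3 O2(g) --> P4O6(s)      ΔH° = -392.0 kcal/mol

eq. 1 × 3: (3)·(-713.2) = -2139.6 kcal/mol
eq. 2 reversed and × 2: contributes −2·x
eq. 3: not needed.
eq. 4 reversed: +392.0 kcal/mol
-1611.0 = (-2139.6) + (+392.0) − 2·x
x = (-1611.0 − (-1747.6)) / (-2) = -68.3 kcal/mol

ΔH° = -68.3 kcal/mol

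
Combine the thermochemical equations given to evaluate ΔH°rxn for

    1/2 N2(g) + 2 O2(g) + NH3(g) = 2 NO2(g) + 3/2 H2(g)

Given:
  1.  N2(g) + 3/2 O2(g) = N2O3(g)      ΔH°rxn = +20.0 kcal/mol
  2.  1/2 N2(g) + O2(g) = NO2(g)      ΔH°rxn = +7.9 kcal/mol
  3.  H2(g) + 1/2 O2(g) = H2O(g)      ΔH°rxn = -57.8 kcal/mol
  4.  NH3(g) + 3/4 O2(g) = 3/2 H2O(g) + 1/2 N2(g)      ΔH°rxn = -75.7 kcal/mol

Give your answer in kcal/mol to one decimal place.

ΔH°rxn = 26.8 kcal/mol

eq. 1: not needed.
eq. 2 × 2: (2)·(+7.9) = +15.8 kcal/mol
eq. 3 reversed and × 3/2: (-3/2)·(-57.8) = +86.7 kcal/mol
eq. 4 as written: -75.7 kcal/mol
By Hess's law, ΔH°rxn = (2)·(+7.9) + (-3/2)·(-57.8) + (1)·(-75.7) = 26.8 kcal/mol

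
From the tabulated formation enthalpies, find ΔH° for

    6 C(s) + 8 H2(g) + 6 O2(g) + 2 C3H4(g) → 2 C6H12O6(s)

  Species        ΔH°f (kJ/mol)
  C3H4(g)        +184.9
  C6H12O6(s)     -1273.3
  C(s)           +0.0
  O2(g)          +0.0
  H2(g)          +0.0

ΔH° = -2916.4 kJ/mol

ΔH°rxn = Σ nΔHf°(products) − Σ nΔHf°(reactants).
Products: 2·(-1273.3) = -2546.6
Reactants: 6·(+0.0) + 8·(+0.0) + 6·(+0.0) + 2·(+184.9) = +369.8
ΔH° = (-2546.6) − (+369.8) = -2916.4 kJ/mol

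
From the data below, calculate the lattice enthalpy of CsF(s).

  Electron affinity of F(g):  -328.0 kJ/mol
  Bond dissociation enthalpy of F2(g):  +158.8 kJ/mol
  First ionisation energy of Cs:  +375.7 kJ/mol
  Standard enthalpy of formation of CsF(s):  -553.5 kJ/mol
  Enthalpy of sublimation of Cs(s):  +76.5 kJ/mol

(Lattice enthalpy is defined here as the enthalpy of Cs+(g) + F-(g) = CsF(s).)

ΔHf° = 1·ΔHsub + 1·(ΣIE) + 1/2·D(F2) + 1·EA + U
-553.5 = 1·(+76.5) + 1·(+375.7) + 1/2·(+158.8) + 1·(-328.0) + U
U = -553.5 − (+203.6) = -757.1 kJ/mol

U = -757.1 kJ/mol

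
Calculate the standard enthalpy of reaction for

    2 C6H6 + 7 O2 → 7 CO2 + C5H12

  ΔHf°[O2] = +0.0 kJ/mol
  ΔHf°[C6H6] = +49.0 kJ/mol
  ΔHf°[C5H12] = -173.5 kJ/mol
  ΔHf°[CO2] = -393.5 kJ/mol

ΔH_rxn = -3026.0 kJ/mol

ΔH°rxn = Σ nΔHf°(products) − Σ nΔHf°(reactants).
Products: 7·(-393.5) + 1·(-173.5) = -2928.0
Reactants: 2·(+49.0) + 7·(+0.0) = +98.0
ΔH_rxn = (-2928.0) − (+98.0) = -3026.0 kJ/mol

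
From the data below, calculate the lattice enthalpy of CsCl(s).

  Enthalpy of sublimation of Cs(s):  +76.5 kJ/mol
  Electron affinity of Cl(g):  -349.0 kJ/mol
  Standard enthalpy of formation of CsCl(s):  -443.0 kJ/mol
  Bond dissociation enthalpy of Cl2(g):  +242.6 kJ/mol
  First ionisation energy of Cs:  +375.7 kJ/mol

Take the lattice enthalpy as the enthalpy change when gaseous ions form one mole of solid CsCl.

U = -667.5 kJ/mol

ΔHf° = 1·ΔHsub + 1·(ΣIE) + 1/2·D(Cl2) + 1·EA + U
-443.0 = 1·(+76.5) + 1·(+375.7) + 1/2·(+242.6) + 1·(-349.0) + U
U = -443.0 − (+224.5) = -667.5 kJ/mol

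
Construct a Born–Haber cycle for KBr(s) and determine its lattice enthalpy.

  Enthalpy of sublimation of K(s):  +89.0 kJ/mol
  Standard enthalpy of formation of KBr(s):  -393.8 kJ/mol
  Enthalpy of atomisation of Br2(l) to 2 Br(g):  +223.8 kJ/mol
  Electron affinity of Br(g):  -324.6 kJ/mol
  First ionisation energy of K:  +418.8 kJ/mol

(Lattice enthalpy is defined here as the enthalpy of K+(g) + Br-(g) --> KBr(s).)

ΔHf° = 1·ΔHsub + 1·(ΣIE) + 1/2·D(Br2) + 1·EA + U
-393.8 = 1·(+89.0) + 1·(+418.8) + 1/2·(+223.8) + 1·(-324.6) + U
U = -393.8 − (+295.1) = -688.9 kJ/mol

U = -688.9 kJ/mol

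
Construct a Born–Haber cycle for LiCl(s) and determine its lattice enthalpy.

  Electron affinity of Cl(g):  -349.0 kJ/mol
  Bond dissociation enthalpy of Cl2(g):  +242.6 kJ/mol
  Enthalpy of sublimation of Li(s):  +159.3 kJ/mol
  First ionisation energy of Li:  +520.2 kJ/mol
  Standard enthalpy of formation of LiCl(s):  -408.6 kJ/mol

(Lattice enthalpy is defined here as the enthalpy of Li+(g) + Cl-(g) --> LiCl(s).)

ΔHf° = 1·ΔHsub + 1·(ΣIE) + 1/2·D(Cl2) + 1·EA + U
-408.6 = 1·(+159.3) + 1·(+520.2) + 1/2·(+242.6) + 1·(-349.0) + U
U = -408.6 − (+451.8) = -860.4 kJ/mol

U = -860.4 kJ/mol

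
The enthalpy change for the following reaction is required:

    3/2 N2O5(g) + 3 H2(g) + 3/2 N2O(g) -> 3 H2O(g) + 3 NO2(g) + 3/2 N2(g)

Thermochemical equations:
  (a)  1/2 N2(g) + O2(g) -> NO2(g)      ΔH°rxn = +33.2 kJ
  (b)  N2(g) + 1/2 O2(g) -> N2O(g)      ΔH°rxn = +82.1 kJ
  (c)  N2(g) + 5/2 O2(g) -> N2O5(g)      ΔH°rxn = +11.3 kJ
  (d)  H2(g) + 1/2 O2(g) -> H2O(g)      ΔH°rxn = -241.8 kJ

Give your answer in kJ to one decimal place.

ΔH°rxn = -765.9 kJ

(a) × 3: (3)·(+33.2) = +99.6 kJ
(b) reversed and × 3/2: (-3/2)·(+82.1) = -123.15 kJ
(c) reversed and × 3/2: (-3/2)·(+11.3) = -16.95 kJ
(d) × 3: (3)·(-241.8) = -725.4 kJ
By Hess's law, ΔH°rxn = (+99.6) + (-123.15) + (-16.95) + (-725.4) = -765.9 kJ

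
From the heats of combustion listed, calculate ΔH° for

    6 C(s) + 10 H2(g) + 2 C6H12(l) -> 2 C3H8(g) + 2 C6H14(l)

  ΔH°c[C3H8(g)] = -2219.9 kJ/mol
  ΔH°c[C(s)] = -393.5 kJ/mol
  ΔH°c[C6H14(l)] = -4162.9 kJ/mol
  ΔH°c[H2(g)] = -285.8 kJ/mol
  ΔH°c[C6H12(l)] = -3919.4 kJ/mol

With combustion enthalpies, reactants minus products:
= [6·(-393.5) + 10·(-285.8) + 2·(-3919.4)] − [2·(-2219.9) + 2·(-4162.9)]
= -292.2 kJ/mol

ΔH° = -292.2 kJ/mol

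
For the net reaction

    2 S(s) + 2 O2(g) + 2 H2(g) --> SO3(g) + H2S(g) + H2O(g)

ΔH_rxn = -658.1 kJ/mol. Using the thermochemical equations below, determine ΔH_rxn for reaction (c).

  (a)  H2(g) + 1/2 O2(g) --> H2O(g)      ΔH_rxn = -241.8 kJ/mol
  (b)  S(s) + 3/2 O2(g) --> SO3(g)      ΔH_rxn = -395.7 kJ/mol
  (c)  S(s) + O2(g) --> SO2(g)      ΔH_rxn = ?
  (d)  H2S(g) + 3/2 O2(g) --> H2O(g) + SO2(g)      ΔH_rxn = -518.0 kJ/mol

ΔH_rxn = -296.8 kJ/mol

(a) × 2: (2)·(-241.8) = -483.6 kJ/mol
(b) as written: -395.7 kJ/mol
(c) as written: contributes x
(d) reversed: +518.0 kJ/mol
-658.1 = (-483.6) + (-395.7) + (+518.0) + x
x = (-658.1 − (-361.3)) / (1) = -296.8 kJ/mol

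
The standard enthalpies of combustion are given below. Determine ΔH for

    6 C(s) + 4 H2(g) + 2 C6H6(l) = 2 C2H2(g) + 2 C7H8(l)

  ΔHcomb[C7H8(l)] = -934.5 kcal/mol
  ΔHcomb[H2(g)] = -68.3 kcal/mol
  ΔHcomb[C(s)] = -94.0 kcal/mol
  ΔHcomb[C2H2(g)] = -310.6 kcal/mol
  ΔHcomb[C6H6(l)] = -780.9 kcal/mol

ΔH = 91.2 kcal/mol

With combustion enthalpies, reactants minus products:
= [6·(-94.0) + 4·(-68.3) + 2·(-780.9)] − [2·(-310.6) + 2·(-934.5)]
= 91.2 kcal/mol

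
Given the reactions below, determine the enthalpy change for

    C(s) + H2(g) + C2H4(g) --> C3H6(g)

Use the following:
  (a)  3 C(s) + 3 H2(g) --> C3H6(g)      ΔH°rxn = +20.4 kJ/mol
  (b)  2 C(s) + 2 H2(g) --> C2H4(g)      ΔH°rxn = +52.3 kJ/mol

(a) as written (C3H6(g) already on the product side): +20.4 kJ/mol
(b) reversed (reverse to put C2H4(g) on the reactant side): -52.3 kJ/mol
Summing the manipulated equations, ΔH°rxn = (1)·(+20.4) + (-1)·(+52.3) = -31.9 kJ/mol

ΔH°rxn = -31.9 kJ/mol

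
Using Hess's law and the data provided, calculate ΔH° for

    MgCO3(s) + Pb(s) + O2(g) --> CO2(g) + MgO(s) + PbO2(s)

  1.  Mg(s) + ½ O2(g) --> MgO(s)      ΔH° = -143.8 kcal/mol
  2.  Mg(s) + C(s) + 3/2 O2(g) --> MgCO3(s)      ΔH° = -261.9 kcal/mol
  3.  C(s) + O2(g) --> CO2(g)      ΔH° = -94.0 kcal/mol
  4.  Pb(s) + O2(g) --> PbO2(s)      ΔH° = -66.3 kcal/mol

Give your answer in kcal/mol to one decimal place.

ΔH° = -42.2 kcal/mol

eq. 1 as written: -143.8 kcal/mol
eq. 2 reversed: +261.9 kcal/mol
eq. 3 as written: -94.0 kcal/mol
eq. 4 as written: -66.3 kcal/mol
By Hess's law, ΔH° = (-143.8) + (+261.9) + (-94.0) + (-66.3) = -42.2 kcal/mol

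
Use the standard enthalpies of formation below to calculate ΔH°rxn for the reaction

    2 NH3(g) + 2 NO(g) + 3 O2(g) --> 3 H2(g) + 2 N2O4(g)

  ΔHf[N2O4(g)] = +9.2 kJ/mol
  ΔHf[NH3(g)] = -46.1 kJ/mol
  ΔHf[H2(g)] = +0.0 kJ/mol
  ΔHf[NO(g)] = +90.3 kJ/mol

ΔH°rxn = -70.0 kJ/mol

Products: 3·(+0.0) + 2·(+9.2) = +18.4
Reactants: 2·(-46.1) + 2·(+90.3) + 3·(+0.0) = +88.4
ΔH°rxn = (+18.4) − (+88.4) = -70.0 kJ/mol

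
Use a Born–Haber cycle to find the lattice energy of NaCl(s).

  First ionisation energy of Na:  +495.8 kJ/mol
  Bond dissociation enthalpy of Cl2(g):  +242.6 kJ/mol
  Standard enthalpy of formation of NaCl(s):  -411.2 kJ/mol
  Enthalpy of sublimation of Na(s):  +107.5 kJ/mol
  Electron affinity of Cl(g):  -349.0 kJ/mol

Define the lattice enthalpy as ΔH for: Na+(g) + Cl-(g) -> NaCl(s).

U = -786.8 kJ/mol

ΔHf° = 1·ΔHsub + 1·(ΣIE) + 1/2·D(Cl2) + 1·EA + U
-411.2 = 1·(+107.5) + 1·(+495.8) + 1/2·(+242.6) + 1·(-349.0) + U
U = -411.2 − (+375.6) = -786.8 kJ/mol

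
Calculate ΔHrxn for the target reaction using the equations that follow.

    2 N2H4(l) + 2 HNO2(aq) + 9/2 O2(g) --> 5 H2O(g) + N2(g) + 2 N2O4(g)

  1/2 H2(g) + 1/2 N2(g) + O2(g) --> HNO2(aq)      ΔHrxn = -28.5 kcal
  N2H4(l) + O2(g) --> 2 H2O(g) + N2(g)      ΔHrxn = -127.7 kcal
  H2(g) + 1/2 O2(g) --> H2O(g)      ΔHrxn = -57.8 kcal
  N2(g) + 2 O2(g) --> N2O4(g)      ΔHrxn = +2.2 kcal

equation 1 reversed and × 2 (reverse to put HNO2(aq) on the reactant side; ×2 to match 2 HNO2(aq) in the target): (-2)·(-28.5) = +57.0 kcal
equation 2 × 2 (scale by 2 for the 2 N2H4(l)): (2)·(-127.7) = -255.4 kcal
equation 3 as written: -57.8 kcal
equation 4 × 2 (×2 to match 2 N2O4(g) in the target): (2)·(+2.2) = +4.4 kcal
ΔHrxn = (+57.0) + (-255.4) + (-57.8) + (+4.4) = -251.8 kcal

ΔHrxn = -251.8 kcal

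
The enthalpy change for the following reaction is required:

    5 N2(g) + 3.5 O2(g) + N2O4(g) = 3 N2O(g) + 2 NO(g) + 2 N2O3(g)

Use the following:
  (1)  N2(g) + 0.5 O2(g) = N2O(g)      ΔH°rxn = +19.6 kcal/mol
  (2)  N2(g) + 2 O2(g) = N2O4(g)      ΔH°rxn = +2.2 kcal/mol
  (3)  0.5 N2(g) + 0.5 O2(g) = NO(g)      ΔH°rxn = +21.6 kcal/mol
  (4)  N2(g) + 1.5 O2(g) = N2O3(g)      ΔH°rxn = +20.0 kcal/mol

ΔH°rxn = 139.8 kcal/mol

(1) × 3: (3)·(+19.6) = +58.8 kcal/mol
(2) reversed: -2.2 kcal/mol
(3) × 2: (2)·(+21.6) = +43.2 kcal/mol
(4) × 2: (2)·(+20.0) = +40.0 kcal/mol
ΔH°rxn = (3)·(+19.6) + (-1)·(+2.2) + (2)·(+21.6) + (2)·(+20.0) = 139.8 kcal/mol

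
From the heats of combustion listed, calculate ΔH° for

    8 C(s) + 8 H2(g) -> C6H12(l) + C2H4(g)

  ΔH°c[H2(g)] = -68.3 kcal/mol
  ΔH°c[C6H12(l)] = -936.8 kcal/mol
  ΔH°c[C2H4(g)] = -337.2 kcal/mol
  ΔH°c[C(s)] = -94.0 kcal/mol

Using ΔH = Σ nΔHc°(reactants) − Σ nΔHc°(products):
= [8·(-94.0) + 8·(-68.3)] − [1·(-936.8) + 1·(-337.2)]
= -24.4 kcal/mol

ΔH° = -24.4 kcal/mol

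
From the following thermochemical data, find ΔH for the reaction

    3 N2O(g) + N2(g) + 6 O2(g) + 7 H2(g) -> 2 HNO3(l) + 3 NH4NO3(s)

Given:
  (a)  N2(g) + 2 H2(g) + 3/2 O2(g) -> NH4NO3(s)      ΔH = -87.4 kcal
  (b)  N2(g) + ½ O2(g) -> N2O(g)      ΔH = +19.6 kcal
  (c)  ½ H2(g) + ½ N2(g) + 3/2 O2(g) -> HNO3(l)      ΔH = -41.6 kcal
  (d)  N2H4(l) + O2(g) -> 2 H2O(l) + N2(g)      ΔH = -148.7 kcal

ΔH = -404.2 kcal

(a) × 3 (scale by 3 for the 3 NH4NO3(s)): (3)·(-87.4) = -262.2 kcal
(b) reversed and × 3 (N2O(g) must end up as a reactant; ×3 to match 3 N2O(g) in the target): (-3)·(+19.6) = -58.8 kcal
(c) × 2 (scale by 2 for the 2 HNO3(l)): (2)·(-41.6) = -83.2 kcal
(d): not needed (N2H4(l) appears nowhere else).
Summing the manipulated equations, ΔH = (3)·(-87.4) + (-3)·(+19.6) + (2)·(-41.6) = -404.2 kcal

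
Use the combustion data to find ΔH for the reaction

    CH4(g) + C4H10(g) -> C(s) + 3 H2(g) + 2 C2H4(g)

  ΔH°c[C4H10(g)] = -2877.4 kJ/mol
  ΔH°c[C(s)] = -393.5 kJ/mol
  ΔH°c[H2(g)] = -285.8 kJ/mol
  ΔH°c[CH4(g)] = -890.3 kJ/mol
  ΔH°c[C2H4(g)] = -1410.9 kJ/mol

Using ΔH = Σ nΔHc°(reactants) − Σ nΔHc°(products):
= [1·(-890.3) + 1·(-2877.4)] − [1·(-393.5) + 3·(-285.8) + 2·(-1410.9)]
= 305.0 kJ/mol

ΔH = 305.0 kJ/mol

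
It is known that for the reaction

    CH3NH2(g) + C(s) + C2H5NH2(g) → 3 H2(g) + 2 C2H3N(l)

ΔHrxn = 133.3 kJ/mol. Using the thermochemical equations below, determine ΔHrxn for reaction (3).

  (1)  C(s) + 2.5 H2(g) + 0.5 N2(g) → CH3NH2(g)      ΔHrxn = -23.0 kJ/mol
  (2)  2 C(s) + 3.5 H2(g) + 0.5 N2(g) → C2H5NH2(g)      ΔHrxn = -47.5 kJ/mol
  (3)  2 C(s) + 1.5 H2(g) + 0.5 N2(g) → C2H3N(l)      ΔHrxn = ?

(1) reversed: +23.0 kJ/mol
(2) reversed: +47.5 kJ/mol
(3) × 2: contributes 2·x
+133.3 = (+23.0) + (+47.5) + 2·x
x = (+133.3 − (+70.5)) / (2) = 31.4 kJ/mol

ΔHrxn = 31.4 kJ/mol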